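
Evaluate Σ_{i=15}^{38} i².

Σ_{i=15}^{38} i² = 19019 − 1015 = 18004.

18004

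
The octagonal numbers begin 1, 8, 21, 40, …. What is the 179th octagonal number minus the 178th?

1069

Consecutive octagonal numbers differ by 6n − 5: here 6·179 − 5 = 1069.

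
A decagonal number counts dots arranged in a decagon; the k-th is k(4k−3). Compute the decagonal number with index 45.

The 45th decagonal number is n(4n−3) with n = 45.
45·(4·45 − 3) = 45·177 = 7965.

7965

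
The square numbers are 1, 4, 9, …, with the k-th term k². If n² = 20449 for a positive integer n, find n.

143

We need n² = 20449, so n = √20449 = 143.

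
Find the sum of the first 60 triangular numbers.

37820

Σ i(i+1)/2 = (Σi² + Σi) / 2 over i = 1..60.
Σi = 1830 and Σi² = 73810.
(1·73810 + 1·1830) / 2 = 75640/2 = 37820.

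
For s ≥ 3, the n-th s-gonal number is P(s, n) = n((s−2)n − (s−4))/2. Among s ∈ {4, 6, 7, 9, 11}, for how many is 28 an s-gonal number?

1

s = 4: P(4, 5) = 25 and P(4, 6) = 36; 28 is not s-gonal.
s = 6: P(6, 4) = 28. ✓
s = 7: P(7, 3) = 18 and P(7, 4) = 34; 28 is not s-gonal.
s = 9: P(9, 3) = 24 and P(9, 4) = 46; 28 is not s-gonal.
s = 11: P(11, 2) = 11 and P(11, 3) = 30; 28 is not s-gonal.
Hits: s ∈ {6} → 1.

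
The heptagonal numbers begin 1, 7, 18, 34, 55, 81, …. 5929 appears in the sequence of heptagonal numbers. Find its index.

49

Set n(5n−3)/2 = 5929, giving 5n² − 3n − 11858 = 0.
So n = (3 + 487) / 10 = 490/10 = 49.
Check: 49·(5·49 − 3)/2 = 5929. ✓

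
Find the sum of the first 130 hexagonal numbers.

Σ i(2i−1) = 2Σi² − Σi over i = 1..130.
Σi = 8515 and Σi² = 740805.
2·740805 − 1·8515 = 1473095.

1473095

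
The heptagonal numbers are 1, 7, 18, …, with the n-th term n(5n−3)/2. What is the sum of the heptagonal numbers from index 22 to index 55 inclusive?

132209

Σ i(5i−3)/2 = (5Σi² − 3Σi) / 2 over i = 22..55.
Σi = 1540 − 231 = 1309 and Σi² = 56980 − 3311 = 53669.
(5·53669 − 3·1309) / 2 = 264418/2 = 132209.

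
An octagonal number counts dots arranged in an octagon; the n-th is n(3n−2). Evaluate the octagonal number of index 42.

5208

42·(3·42 − 2) = 42·124 = 5208.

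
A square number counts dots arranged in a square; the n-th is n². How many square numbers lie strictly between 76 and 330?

The n-th square number is n².
Smallest index with value > 76: n = 9 (giving 81).
Largest index with value < 330: n = 18 (giving 324).
Indices 9 through 18: 10 terms.

10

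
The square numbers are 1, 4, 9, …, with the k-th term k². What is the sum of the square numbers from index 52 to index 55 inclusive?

11454

Σ_{i=52}^{55} i² = 56980 − 45526 = 11454.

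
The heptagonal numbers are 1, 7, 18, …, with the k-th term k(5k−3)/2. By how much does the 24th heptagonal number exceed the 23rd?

116

Consecutive heptagonal numbers differ by 5n − 4: here 5·24 − 4 = 116.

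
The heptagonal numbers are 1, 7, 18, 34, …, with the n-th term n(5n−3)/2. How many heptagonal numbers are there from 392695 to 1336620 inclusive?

The n-th heptagonal number is n(5n−3)/2.
Smallest index with value ≥ 392695: n = 397 (giving 393427).
Largest index with value ≤ 1336620: n = 731 (giving 1334806).
Indices 397 through 731: 335 terms.

335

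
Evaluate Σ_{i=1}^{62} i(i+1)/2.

Σ i(i+1)/2 = (Σi² + Σi) / 2 over i = 1..62.
Σi = 1953 and Σi² = 81375.
(1·81375 + 1·1953) / 2 = 83328/2 = 41664.

41664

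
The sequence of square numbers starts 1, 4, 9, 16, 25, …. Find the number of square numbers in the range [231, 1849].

28

The n-th square number is n².
Smallest index with value ≥ 231: n = 16 (giving 256).
Largest index with value ≤ 1849: n = 43 (giving 1849).
Indices 16 through 43: 28 terms.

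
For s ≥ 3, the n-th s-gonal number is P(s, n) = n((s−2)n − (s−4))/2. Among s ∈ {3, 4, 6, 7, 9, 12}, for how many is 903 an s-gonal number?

s = 3: P(3, 42) = 903. ✓
s = 4: P(4, 30) = 900 and P(4, 31) = 961; 903 is not s-gonal.
s = 6: P(6, 21) = 861 and P(6, 22) = 946; 903 is not s-gonal.
s = 7: P(7, 19) = 874 and P(7, 20) = 970; 903 is not s-gonal.
s = 9: P(9, 16) = 856 and P(9, 17) = 969; 903 is not s-gonal.
s = 12: P(12, 13) = 793 and P(12, 14) = 924; 903 is not s-gonal.
Hits: s ∈ {3} → 1.

1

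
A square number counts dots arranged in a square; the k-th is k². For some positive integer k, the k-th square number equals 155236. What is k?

We need n² = 155236, so n = √155236 = 394.

394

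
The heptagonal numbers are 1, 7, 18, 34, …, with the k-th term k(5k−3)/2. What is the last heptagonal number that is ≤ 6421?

6175

Solve n(5n−3)/2 ≤ 6421 for integer n.
n = 50 gives 6175 ≤ 6421, while n = 51 gives 6426 > 6421; so the answer is 6175.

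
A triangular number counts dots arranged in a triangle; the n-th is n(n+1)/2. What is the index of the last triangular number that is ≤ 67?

Solve n(n+1)/2 ≤ 67 for integer n.
n = 11 gives 66 ≤ 67, while n = 12 gives 78 > 67; so the answer is index 11.

11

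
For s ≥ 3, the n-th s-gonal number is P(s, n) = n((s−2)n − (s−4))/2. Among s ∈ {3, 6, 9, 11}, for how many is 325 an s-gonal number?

s = 3: P(3, 25) = 325. ✓
s = 6: P(6, 13) = 325. ✓
s = 9: P(9, 10) = 325. ✓
s = 11: P(11, 8) = 260 and P(11, 9) = 333; 325 is not s-gonal.
Hits: s ∈ {3, 6, 9} → 3.

3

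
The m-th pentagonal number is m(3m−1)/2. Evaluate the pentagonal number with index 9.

117

The 9th pentagonal number is n(3n−1)/2 with n = 9.
9·(3·9 − 1)/2 = 9·26/2 = 9·13 = 117.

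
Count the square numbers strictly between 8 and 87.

7

The n-th square number is n².
Smallest index with value > 8: n = 3 (giving 9).
Largest index with value < 87: n = 9 (giving 81).
Indices 3 through 9: 7 terms.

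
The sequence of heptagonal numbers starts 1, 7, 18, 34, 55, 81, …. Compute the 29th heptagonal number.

The 29th heptagonal number is n(5n−3)/2 with n = 29.
29·(5·29 − 3)/2 = 29·142/2 = 29·71 = 2059.

2059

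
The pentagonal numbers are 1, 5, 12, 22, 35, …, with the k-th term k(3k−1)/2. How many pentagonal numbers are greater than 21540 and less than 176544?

The n-th pentagonal number is n(3n−1)/2.
Smallest index with value > 21540: n = 121 (giving 21901).
Largest index with value < 176544: n = 343 (giving 176302).
Indices 121 through 343: 223 terms.

223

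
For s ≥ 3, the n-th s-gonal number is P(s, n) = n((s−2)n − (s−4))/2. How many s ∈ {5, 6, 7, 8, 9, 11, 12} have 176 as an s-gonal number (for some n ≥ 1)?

2

s = 5: P(5, 11) = 176. ✓
s = 6: P(6, 9) = 153 and P(6, 10) = 190; 176 is not s-gonal.
s = 7: P(7, 8) = 148 and P(7, 9) = 189; 176 is not s-gonal.
s = 8: P(8, 8) = 176. ✓
s = 9: P(9, 7) = 154 and P(9, 8) = 204; 176 is not s-gonal.
s = 11: P(11, 6) = 141 and P(11, 7) = 196; 176 is not s-gonal.
s = 12: P(12, 6) = 156 and P(12, 7) = 217; 176 is not s-gonal.
Hits: s ∈ {5, 8} → 2.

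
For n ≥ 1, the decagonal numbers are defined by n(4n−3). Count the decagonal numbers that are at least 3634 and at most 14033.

29

The n-th decagonal number is n(4n−3).
Smallest index with value ≥ 3634: n = 31 (giving 3751).
Largest index with value ≤ 14033: n = 59 (giving 13747).
Indices 31 through 59: 29 terms.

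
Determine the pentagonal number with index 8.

8·(3·8 − 1)/2 = 8·23/2 = 92.

92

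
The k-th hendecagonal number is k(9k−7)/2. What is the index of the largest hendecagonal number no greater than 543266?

347

Solve n(9n−7)/2 ≤ 543266 for integer n.
n = 347 gives 540626 ≤ 543266, while n = 348 gives 543750 > 543266; so the answer is index 347.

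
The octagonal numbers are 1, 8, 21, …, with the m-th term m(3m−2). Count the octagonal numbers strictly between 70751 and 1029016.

432

The n-th octagonal number is n(3n−2).
Smallest index with value > 70751: n = 154 (giving 70840).
Largest index with value < 1029016: n = 585 (giving 1025505).
Indices 154 through 585: 432 terms.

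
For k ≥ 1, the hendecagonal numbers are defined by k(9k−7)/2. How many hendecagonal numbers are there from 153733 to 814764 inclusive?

240

The n-th hendecagonal number is n(9n−7)/2.
Smallest index with value ≥ 153733: n = 186 (giving 155031).
Largest index with value ≤ 814764: n = 425 (giving 811325).
Indices 186 through 425: 240 terms.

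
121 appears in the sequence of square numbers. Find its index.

We need n² = 121, so n = √121 = 11.

11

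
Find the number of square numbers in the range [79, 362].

The n-th square number is n².
Smallest index with value ≥ 79: n = 9 (giving 81).
Largest index with value ≤ 362: n = 19 (giving 361).
Indices 9 through 19: 11 terms.

11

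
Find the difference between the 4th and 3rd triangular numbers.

Consecutive triangular numbers differ by n: T_{4} − T_{3} = 4.

4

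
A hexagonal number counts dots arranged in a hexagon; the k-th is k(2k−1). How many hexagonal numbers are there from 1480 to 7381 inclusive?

34

The n-th hexagonal number is n(2n−1).
Smallest index with value ≥ 1480: n = 28 (giving 1540).
Largest index with value ≤ 7381: n = 61 (giving 7381).
Indices 28 through 61: 34 terms.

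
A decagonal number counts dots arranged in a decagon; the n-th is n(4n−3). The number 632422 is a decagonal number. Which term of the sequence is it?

398

Set n(4n−3) = 632422, giving 4n² − 3n − 632422 = 0.
The discriminant is 9 + 16·632422 = 10118761, and √10118761 = 3181.
So n = (3 + 3181) / 8 = 3184/8 = 398.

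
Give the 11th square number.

11² = 121.

121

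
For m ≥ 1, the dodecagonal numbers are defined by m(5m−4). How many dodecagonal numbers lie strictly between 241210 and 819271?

185

The n-th dodecagonal number is n(5n−4).
Smallest index with value > 241210: n = 221 (giving 243321).
Largest index with value < 819271: n = 405 (giving 818505).
Indices 221 through 405: 185 terms.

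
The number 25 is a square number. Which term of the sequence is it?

We need n² = 25, so n = √25 = 5.

5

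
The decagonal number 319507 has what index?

283

Set n(4n−3) = 319507, giving 4n² − 3n − 319507 = 0.
The discriminant is 9 + 16·319507 = 5112121, and √5112121 = 2261.
So n = (3 + 2261) / 8 = 2264/8 = 283.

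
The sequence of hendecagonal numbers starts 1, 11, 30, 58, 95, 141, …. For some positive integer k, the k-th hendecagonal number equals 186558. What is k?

204

Set n(9n−7)/2 = 186558, giving 9n² − 7n − 373116 = 0.
The discriminant is 49 + 72·186558 = 13432225, and √13432225 = 3665.
So n = (7 + 3665) / 18 = 3672/18 = 204.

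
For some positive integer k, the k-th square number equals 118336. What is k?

344

We need n² = 118336, so n = √118336 = 344.
Check: 344² = 118336. ✓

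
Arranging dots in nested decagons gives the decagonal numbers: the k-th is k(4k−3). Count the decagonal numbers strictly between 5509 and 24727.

41

The n-th decagonal number is n(4n−3).
Smallest index with value > 5509: n = 38 (giving 5662).
Largest index with value < 24727: n = 78 (giving 24102).
Indices 38 through 78: 41 terms.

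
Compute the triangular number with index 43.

The 43rd triangular number is n(n+1)/2 with n = 43.
43·44/2 = 1892/2 = 946.

946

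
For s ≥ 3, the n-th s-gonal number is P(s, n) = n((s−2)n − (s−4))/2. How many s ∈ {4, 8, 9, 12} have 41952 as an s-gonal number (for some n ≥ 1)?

1

s = 4: P(4, 204) = 41616 and P(4, 205) = 42025; 41952 is not s-gonal.
s = 8: P(8, 118) = 41536 and P(8, 119) = 42245; 41952 is not s-gonal.
s = 9: P(9, 109) = 41311 and P(9, 110) = 42075; 41952 is not s-gonal.
s = 12: P(12, 92) = 41952. ✓
Hits: s ∈ {12} → 1.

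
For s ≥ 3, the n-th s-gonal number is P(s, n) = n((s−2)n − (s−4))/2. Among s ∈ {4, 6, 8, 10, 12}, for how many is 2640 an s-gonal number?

1

s = 4: P(4, 51) = 2601 and P(4, 52) = 2704; 2640 is not s-gonal.
s = 6: P(6, 36) = 2556 and P(6, 37) = 2701; 2640 is not s-gonal.
s = 8: P(8, 30) = 2640. ✓
s = 10: P(10, 26) = 2626 and P(10, 27) = 2835; 2640 is not s-gonal.
s = 12: P(12, 23) = 2553 and P(12, 24) = 2784; 2640 is not s-gonal.
Hits: s ∈ {8} → 1.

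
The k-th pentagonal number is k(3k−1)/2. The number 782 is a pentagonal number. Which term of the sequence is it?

23

Set n(3n−1)/2 = 782, giving 3n² − n − 1564 = 0.
The discriminant is 1 + 24·782 = 18769, and √18769 = 137.
So n = (1 + 137) / 6 = 138/6 = 23.
Check: 23·(3·23 − 1)/2 = 782. ✓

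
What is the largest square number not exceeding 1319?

1296

Solve n² ≤ 1319 for integer n.
n = 36 gives 1296 ≤ 1319, while n = 37 gives 1369 > 1319; so the answer is 1296.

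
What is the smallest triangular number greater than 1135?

Solve n(n+1)/2 > 1135 for integer n.
The largest n with value ≤ 1135 is 47 (since 1128 ≤ 1135 < 1176), so the first above is n = 48, value 1176.

1176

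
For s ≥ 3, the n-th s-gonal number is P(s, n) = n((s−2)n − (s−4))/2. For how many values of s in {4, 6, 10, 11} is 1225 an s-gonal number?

s = 4: P(4, 35) = 1225. ✓
s = 6: P(6, 25) = 1225. ✓
s = 10: P(10, 17) = 1105 and P(10, 18) = 1242; 1225 is not s-gonal.
s = 11: P(11, 16) = 1096 and P(11, 17) = 1241; 1225 is not s-gonal.
Hits: s ∈ {4, 6} → 2.

2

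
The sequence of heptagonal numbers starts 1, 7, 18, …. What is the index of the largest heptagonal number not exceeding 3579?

Solve n(5n−3)/2 ≤ 3579 for integer n.
n = 38 gives 3553 ≤ 3579, while n = 39 gives 3744 > 3579; so the answer is index 38.

38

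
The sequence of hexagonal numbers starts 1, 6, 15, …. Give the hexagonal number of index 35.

2415

35·(2·35 − 1) = 35·69 = 2415.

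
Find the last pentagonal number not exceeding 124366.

Solve n(3n−1)/2 ≤ 124366 for integer n.
n = 288 gives 124272 ≤ 124366, while n = 289 gives 125137 > 124366; so the answer is 124272.

124272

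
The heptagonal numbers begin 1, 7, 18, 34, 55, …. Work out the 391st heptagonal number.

381616

391·(5·391 − 3)/2 = 391·1952/2 = 391·976 = 381616.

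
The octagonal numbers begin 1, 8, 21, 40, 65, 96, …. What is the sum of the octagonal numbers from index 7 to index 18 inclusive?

Σ i(3i−2) = 3Σi² − 2Σi over i = 7..18.
Σi = 171 − 21 = 150 and Σi² = 2109 − 91 = 2018.
3·2018 − 2·150 = 5754.

5754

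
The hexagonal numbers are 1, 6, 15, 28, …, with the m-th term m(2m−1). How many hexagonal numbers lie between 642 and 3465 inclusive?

The n-th hexagonal number is n(2n−1).
Smallest index with value ≥ 642: n = 19 (giving 703).
Largest index with value ≤ 3465: n = 41 (giving 3321).
Indices 19 through 41: 23 terms.

23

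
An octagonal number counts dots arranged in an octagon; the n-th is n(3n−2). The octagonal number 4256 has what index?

Set n(3n−2) = 4256, giving 3n² − 2n − 4256 = 0.
The discriminant is 4 + 12·4256 = 51076, and √51076 = 226.
So n = (2 + 226) / 6 = 228/6 = 38.

38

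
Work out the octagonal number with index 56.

The 56th octagonal number is n(3n−2) with n = 56.
56·(3·56 − 2) = 56·166 = 9296.

9296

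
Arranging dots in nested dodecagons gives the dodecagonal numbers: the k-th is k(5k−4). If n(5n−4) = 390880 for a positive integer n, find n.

280

Set n(5n−4) = 390880, giving 5n² − 4n − 390880 = 0.
So n = (4 + 2796) / 10 = 2800/10 = 280.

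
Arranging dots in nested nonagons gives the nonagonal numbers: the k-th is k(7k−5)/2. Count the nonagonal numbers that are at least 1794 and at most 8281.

27

The n-th nonagonal number is n(7n−5)/2.
Smallest index with value ≥ 1794: n = 23 (giving 1794).
Largest index with value ≤ 8281: n = 49 (giving 8281).
Indices 23 through 49: 27 terms.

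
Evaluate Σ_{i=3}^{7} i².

Σ_{i=3}^{7} i² = 140 − 5 = 135.

135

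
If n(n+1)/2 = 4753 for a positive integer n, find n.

Set n(n+1)/2 = 4753, giving n² + n − 9506 = 0.
So n = (-1 + 195) / 2 = 194/2 = 97.

97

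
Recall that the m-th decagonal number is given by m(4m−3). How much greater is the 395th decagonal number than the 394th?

3153

Consecutive decagonal numbers differ by 8n − 7: here 8·395 − 7 = 3153.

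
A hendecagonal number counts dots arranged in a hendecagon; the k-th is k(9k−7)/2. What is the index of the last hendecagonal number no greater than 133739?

172

Solve n(9n−7)/2 ≤ 133739 for integer n.
n = 172 gives 132526 ≤ 133739, while n = 173 gives 134075 > 133739; so the answer is index 172.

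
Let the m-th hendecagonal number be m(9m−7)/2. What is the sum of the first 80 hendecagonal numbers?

771120

Σ i(9i−7)/2 = (9Σi² − 7Σi) / 2 over i = 1..80.
Σi = 3240 and Σi² = 173880.
(9·173880 − 7·3240) / 2 = 1542240/2 = 771120.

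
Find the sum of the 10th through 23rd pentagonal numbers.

5943

Σ i(3i−1)/2 = (3Σi² − Σi) / 2 over i = 10..23.
Σi = 276 − 45 = 231 and Σi² = 4324 − 285 = 4039.
(3·4039 − 1·231) / 2 = 11886/2 = 5943.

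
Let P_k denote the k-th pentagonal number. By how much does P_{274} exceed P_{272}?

1637

274·(3·274 − 1)/2 = 112477 and 272·(3·272 − 1)/2 = 110840.
Difference: 112477 − 110840 = 1637.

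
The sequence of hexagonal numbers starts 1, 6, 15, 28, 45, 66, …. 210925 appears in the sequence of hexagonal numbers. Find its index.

325

Set n(2n−1) = 210925, giving 2n² − n − 210925 = 0.
The discriminant is 1 + 8·210925 = 1687401, and √1687401 = 1299.
So n = (1 + 1299) / 4 = 1300/4 = 325.
Check: 325·(2·325 − 1) = 210925. ✓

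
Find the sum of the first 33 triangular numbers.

6545

Σ i(i+1)/2 = (Σi² + Σi) / 2 over i = 1..33.
Σi = 561 and Σi² = 12529.
(1·12529 + 1·561) / 2 = 13090/2 = 6545.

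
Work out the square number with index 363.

The 363rd square number is n² with n = 363.
363² = 131769.

131769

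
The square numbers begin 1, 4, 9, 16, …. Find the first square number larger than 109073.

Solve n² > 109073 for integer n.
The largest n with value ≤ 109073 is 330 (since 108900 ≤ 109073 < 109561), so the first above is n = 331, value 109561.

109561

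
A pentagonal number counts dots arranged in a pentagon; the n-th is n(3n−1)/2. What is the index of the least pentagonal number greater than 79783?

Solve n(3n−1)/2 > 79783 for integer n.
The largest n with value ≤ 79783 is 230 (since 79235 ≤ 79783 < 79926), so the first above is n = 231, value 79926.

231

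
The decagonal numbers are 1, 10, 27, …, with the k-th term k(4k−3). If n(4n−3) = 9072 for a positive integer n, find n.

48

Set n(4n−3) = 9072, giving 4n² − 3n − 9072 = 0.
The discriminant is 9 + 16·9072 = 145161, and √145161 = 381.
So n = (3 + 381) / 8 = 384/8 = 48.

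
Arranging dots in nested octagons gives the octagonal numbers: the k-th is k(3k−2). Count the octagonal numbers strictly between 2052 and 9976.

The n-th octagonal number is n(3n−2).
Smallest index with value > 2052: n = 27 (giving 2133).
Largest index with value < 9976: n = 57 (giving 9633).
Indices 27 through 57: 31 terms.

31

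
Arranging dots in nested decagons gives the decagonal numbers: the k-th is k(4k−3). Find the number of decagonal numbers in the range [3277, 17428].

38

The n-th decagonal number is n(4n−3).
Smallest index with value ≥ 3277: n = 29 (giving 3277).
Largest index with value ≤ 17428: n = 66 (giving 17226).
Indices 29 through 66: 38 terms.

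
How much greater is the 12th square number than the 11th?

23

n² − (n−1)² = 2n − 1, so 12² − 11² = 2·12 − 1 = 23.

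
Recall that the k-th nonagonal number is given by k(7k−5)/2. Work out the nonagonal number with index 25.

25·(7·25 − 5)/2 = 25·170/2 = 25·85 = 2125.

2125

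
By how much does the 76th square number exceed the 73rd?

447

76² = 5776 and 73² = 5329.
Difference: 5776 − 5329 = 447.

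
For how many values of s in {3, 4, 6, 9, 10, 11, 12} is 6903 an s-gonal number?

2

s = 3: P(3, 117) = 6903. ✓
s = 4: P(4, 83) = 6889 and P(4, 84) = 7056; 6903 is not s-gonal.
s = 6: P(6, 59) = 6903. ✓
s = 9: P(9, 44) = 6666 and P(9, 45) = 6975; 6903 is not s-gonal.
s = 10: P(10, 41) = 6601 and P(10, 42) = 6930; 6903 is not s-gonal.
s = 11: P(11, 39) = 6708 and P(11, 40) = 7060; 6903 is not s-gonal.
s = 12: P(12, 37) = 6697 and P(12, 38) = 7068; 6903 is not s-gonal.
Hits: s ∈ {3, 6} → 2.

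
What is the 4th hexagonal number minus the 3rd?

13

Consecutive hexagonal numbers differ by 4n − 3: here 4·4 − 3 = 13.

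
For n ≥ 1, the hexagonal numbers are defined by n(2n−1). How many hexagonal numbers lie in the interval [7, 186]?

The n-th hexagonal number is n(2n−1).
Smallest index with value ≥ 7: n = 3 (giving 15).
Largest index with value ≤ 186: n = 9 (giving 153).
Indices 3 through 9: 7 terms.

7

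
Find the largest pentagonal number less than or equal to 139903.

139385

Solve n(3n−1)/2 ≤ 139903 for integer n.
n = 305 gives 139385 ≤ 139903, while n = 306 gives 140301 > 139903; so the answer is 139385.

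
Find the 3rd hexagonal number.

The 3rd hexagonal number is n(2n−1) with n = 3.
3·(2·3 − 1) = 3·5 = 15.

15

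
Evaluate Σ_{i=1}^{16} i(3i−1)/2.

2176

Σ i(3i−1)/2 = (3Σi² − Σi) / 2 over i = 1..16.
Σi = 136 and Σi² = 1496.
(3·1496 − 1·136) / 2 = 4352/2 = 2176.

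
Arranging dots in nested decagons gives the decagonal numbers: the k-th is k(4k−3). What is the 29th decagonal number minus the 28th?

225

Consecutive decagonal numbers differ by 8n − 7: here 8·29 − 7 = 225.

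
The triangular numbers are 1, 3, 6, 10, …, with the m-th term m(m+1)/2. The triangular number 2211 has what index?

Set n(n+1)/2 = 2211, giving n² + n − 4422 = 0.
The discriminant is 1 + 8·2211 = 17689, and √17689 = 133.
So n = (-1 + 133) / 2 = 132/2 = 66.
Check: 66·67/2 = 2211. ✓

66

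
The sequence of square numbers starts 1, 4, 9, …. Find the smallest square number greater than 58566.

Solve n² > 58566 for integer n.
The largest n with value ≤ 58566 is 242 (since 58564 ≤ 58566 < 59049), so the first above is n = 243, value 59049.

59049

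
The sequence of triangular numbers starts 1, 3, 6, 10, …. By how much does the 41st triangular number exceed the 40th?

Consecutive triangular numbers differ by n: T_{41} − T_{40} = 41.

41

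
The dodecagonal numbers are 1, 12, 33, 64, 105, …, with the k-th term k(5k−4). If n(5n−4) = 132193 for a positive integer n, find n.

Set n(5n−4) = 132193, giving 5n² − 4n − 132193 = 0.
The discriminant is 16 + 20·132193 = 2643876, and √2643876 = 1626.
So n = (4 + 1626) / 10 = 1630/10 = 163.

163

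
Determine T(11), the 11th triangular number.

The 11th triangular number is n(n+1)/2 with n = 11.
11·12/2 = 132/2 = 66.

66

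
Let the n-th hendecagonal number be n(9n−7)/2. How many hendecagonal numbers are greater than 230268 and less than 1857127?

416

The n-th hendecagonal number is n(9n−7)/2.
Smallest index with value > 230268: n = 227 (giving 231086).
Largest index with value < 1857127: n = 642 (giving 1852491).
Indices 227 through 642: 416 terms.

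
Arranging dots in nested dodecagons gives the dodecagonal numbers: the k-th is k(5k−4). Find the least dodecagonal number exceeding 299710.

301596

Solve n(5n−4) > 299710 for integer n.
The largest n with value ≤ 299710 is 245 (since 299145 ≤ 299710 < 301596), so the first above is n = 246, value 301596.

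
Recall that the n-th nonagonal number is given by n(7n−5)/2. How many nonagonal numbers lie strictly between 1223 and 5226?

19

The n-th nonagonal number is n(7n−5)/2.
Smallest index with value > 1223: n = 20 (giving 1350).
Largest index with value < 5226: n = 38 (giving 4959).
Indices 20 through 38: 19 terms.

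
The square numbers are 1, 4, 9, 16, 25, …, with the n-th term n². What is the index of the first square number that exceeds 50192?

Solve n² > 50192 for integer n.
The largest n with value ≤ 50192 is 224 (since 50176 ≤ 50192 < 50625), so the first above is n = 225, value 50625.

225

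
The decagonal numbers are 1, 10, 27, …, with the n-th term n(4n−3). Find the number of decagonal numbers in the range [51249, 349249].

The n-th decagonal number is n(4n−3).
Smallest index with value ≥ 51249: n = 114 (giving 51642).
Largest index with value ≤ 349249: n = 295 (giving 347215).
Indices 114 through 295: 182 terms.

182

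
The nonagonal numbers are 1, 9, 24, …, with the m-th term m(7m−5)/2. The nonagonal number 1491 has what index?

Set n(7n−5)/2 = 1491, giving 7n² − 5n − 2982 = 0.
So n = (5 + 289) / 14 = 294/14 = 21.
Check: 21·(7·21 − 5)/2 = 1491. ✓

21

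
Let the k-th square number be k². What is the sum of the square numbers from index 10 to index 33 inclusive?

12244

Σ_{i=10}^{33} i² = 12529 − 285 = 12244.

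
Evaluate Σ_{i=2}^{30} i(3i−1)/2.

13949

Σ i(3i−1)/2 = (3Σi² − Σi) / 2 over i = 2..30.
Σi = 465 − 1 = 464 and Σi² = 9455 − 1 = 9454.
(3·9454 − 1·464) / 2 = 27898/2 = 13949.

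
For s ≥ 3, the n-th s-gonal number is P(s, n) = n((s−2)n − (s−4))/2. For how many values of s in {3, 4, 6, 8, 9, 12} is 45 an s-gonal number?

2

s = 3: P(3, 9) = 45. ✓
s = 4: P(4, 6) = 36 and P(4, 7) = 49; 45 is not s-gonal.
s = 6: P(6, 5) = 45. ✓
s = 8: P(8, 4) = 40 and P(8, 5) = 65; 45 is not s-gonal.
s = 9: P(9, 3) = 24 and P(9, 4) = 46; 45 is not s-gonal.
s = 12: P(12, 3) = 33 and P(12, 4) = 64; 45 is not s-gonal.
Hits: s ∈ {3, 6} → 2.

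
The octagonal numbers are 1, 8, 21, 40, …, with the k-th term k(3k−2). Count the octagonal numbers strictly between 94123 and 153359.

49

The n-th octagonal number is n(3n−2).
Smallest index with value > 94123: n = 178 (giving 94696).
Largest index with value < 153359: n = 226 (giving 152776).
Indices 178 through 226: 49 terms.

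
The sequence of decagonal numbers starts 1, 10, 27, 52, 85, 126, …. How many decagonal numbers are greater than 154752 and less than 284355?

The n-th decagonal number is n(4n−3).
Smallest index with value > 154752: n = 198 (giving 156222).
Largest index with value < 284355: n = 266 (giving 282226).
Indices 198 through 266: 69 terms.

69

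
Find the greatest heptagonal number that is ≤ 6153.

Solve n(5n−3)/2 ≤ 6153 for integer n.
n = 49 gives 5929 ≤ 6153, while n = 50 gives 6175 > 6153; so the answer is 5929.

5929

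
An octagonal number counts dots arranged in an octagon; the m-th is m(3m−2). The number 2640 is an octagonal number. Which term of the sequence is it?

30

Set n(3n−2) = 2640, giving 3n² − 2n − 2640 = 0.
So n = (2 + 178) / 6 = 180/6 = 30.
Check: 30·(3·30 − 2) = 2640. ✓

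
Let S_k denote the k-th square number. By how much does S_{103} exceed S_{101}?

408

103² = 10609 and 101² = 10201.
Difference: 10609 − 10201 = 408.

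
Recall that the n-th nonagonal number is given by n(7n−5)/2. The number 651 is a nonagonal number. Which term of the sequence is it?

14

Set n(7n−5)/2 = 651, giving 7n² − 5n − 1302 = 0.
The discriminant is 25 + 56·651 = 36481, and √36481 = 191.
So n = (5 + 191) / 14 = 196/14 = 14.
Check: 14·(7·14 − 5)/2 = 651. ✓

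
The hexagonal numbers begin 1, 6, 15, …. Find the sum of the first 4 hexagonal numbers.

50

Σ i(2i−1) = 2Σi² − Σi over i = 1..4.
Σi = 10 and Σi² = 30.
2·30 − 1·10 = 50.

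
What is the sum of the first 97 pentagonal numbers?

Σ i(3i−1)/2 = (3Σi² − Σi) / 2 over i = 1..97.
Σi = 4753 and Σi² = 308945.
(3·308945 − 1·4753) / 2 = 922082/2 = 461041.

461041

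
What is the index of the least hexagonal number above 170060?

Solve n(2n−1) > 170060 for integer n.
The largest n with value ≤ 170060 is 291 (since 169071 ≤ 170060 < 170236), so the first above is n = 292, value 170236.

292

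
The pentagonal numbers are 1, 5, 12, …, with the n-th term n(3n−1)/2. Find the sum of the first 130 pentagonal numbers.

Σ i(3i−1)/2 = (3Σi² − Σi) / 2 over i = 1..130.
Σi = 8515 and Σi² = 740805.
(3·740805 − 1·8515) / 2 = 2213900/2 = 1106950.

1106950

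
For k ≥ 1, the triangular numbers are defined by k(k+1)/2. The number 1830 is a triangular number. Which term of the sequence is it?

60

Set n(n+1)/2 = 1830, giving n² + n − 3660 = 0.
The discriminant is 1 + 8·1830 = 14641, and √14641 = 121.
So n = (-1 + 121) / 2 = 120/2 = 60.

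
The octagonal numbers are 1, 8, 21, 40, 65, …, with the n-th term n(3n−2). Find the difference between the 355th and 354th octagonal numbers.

Consecutive octagonal numbers differ by 6n − 5: here 6·355 − 5 = 2125.

2125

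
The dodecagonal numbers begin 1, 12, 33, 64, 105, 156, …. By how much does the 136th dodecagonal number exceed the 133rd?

136·(5·136 − 4) = 91936 and 133·(5·133 − 4) = 87913.
Difference: 91936 − 87913 = 4023.

4023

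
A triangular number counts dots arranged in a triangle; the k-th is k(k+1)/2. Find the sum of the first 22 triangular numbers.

Σ i(i+1)/2 = (Σi² + Σi) / 2 over i = 1..22.
Σi = 253 and Σi² = 3795.
(1·3795 + 1·253) / 2 = 4048/2 = 2024.

2024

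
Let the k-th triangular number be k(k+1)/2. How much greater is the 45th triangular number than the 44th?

45

Consecutive triangular numbers differ by n: T_{45} − T_{44} = 45.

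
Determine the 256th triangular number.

The 256th triangular number is n(n+1)/2 with n = 256.
256·257/2 = 65792/2 = 32896.

32896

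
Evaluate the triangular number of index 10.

The 10th triangular number is n(n+1)/2 with n = 10.
10·11/2 = 110/2 = 55.

55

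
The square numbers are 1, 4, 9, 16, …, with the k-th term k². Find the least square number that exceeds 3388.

3481

Solve n² > 3388 for integer n.
The largest n with value ≤ 3388 is 58 (since 3364 ≤ 3388 < 3481), so the first above is n = 59, value 3481.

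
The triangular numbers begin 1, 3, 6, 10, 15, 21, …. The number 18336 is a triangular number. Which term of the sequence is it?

191

Set n(n+1)/2 = 18336, giving n² + n − 36672 = 0.
The discriminant is 1 + 8·18336 = 146689, and √146689 = 383.
So n = (-1 + 383) / 2 = 382/2 = 191.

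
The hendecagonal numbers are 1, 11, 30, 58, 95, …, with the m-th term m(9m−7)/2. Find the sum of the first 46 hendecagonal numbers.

147016

Σ i(9i−7)/2 = (9Σi² − 7Σi) / 2 over i = 1..46.
Σi = 1081 and Σi² = 33511.
(9·33511 − 7·1081) / 2 = 294032/2 = 147016.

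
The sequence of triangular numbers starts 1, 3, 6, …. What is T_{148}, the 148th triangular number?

11026

The 148th triangular number is n(n+1)/2 with n = 148.
148·149/2 = 22052/2 = 11026.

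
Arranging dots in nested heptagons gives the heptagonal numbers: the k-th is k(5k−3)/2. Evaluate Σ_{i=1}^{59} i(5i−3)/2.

Σ i(5i−3)/2 = (5Σi² − 3Σi) / 2 over i = 1..59.
Σi = 1770 and Σi² = 70210.
(5·70210 − 3·1770) / 2 = 345740/2 = 172870.

172870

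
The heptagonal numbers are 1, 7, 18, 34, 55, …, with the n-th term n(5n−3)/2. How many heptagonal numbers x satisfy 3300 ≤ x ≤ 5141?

The n-th heptagonal number is n(5n−3)/2.
Smallest index with value ≥ 3300: n = 37 (giving 3367).
Largest index with value ≤ 5141: n = 45 (giving 4995).
Indices 37 through 45: 9 terms.

9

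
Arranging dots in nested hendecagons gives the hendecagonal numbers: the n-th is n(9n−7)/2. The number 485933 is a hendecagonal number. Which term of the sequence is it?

Set n(9n−7)/2 = 485933, giving 9n² − 7n − 971866 = 0.
So n = (7 + 5915) / 18 = 5922/18 = 329.
Check: 329·(9·329 − 7)/2 = 485933. ✓

329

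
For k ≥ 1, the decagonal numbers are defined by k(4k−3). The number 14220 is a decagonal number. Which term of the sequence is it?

60

Set n(4n−3) = 14220, giving 4n² − 3n − 14220 = 0.
The discriminant is 9 + 16·14220 = 227529, and √227529 = 477.
So n = (3 + 477) / 8 = 480/8 = 60.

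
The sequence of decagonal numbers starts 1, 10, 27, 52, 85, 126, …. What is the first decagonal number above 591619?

Solve n(4n−3) > 591619 for integer n.
The largest n with value ≤ 591619 is 384 (since 588672 ≤ 591619 < 591745), so the first above is n = 385, value 591745.

591745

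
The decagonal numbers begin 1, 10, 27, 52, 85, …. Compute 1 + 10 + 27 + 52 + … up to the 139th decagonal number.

3590370

Σ i(4i−3) = 4Σi² − 3Σi over i = 1..139.
Σi = 9730 and Σi² = 904890.
4·904890 − 3·9730 = 3590370.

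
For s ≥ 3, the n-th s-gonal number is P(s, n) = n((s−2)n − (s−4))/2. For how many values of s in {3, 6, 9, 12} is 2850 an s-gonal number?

s = 3: P(3, 75) = 2850. ✓
s = 6: P(6, 38) = 2850. ✓
s = 9: P(9, 28) = 2674 and P(9, 29) = 2871; 2850 is not s-gonal.
s = 12: P(12, 24) = 2784 and P(12, 25) = 3025; 2850 is not s-gonal.
Hits: s ∈ {3, 6} → 2.

2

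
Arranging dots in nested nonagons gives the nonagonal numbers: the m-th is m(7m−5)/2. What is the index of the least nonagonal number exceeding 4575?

37

Solve n(7n−5)/2 > 4575 for integer n.
The largest n with value ≤ 4575 is 36 (since 4446 ≤ 4575 < 4699), so the first above is n = 37, value 4699.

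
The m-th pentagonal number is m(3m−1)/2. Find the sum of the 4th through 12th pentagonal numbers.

Σ i(3i−1)/2 = (3Σi² − Σi) / 2 over i = 4..12.
Σi = 78 − 6 = 72 and Σi² = 650 − 14 = 636.
(3·636 − 1·72) / 2 = 1836/2 = 918.

918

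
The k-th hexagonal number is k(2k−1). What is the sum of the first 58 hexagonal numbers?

Σ i(2i−1) = 2Σi² − Σi over i = 1..58.
Σi = 1711 and Σi² = 66729.
2·66729 − 1·1711 = 131747.

131747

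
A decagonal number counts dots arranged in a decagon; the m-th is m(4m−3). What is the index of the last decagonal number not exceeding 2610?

Solve n(4n−3) ≤ 2610 for integer n.
n = 25 gives 2425 ≤ 2610, while n = 26 gives 2626 > 2610; so the answer is index 25.

25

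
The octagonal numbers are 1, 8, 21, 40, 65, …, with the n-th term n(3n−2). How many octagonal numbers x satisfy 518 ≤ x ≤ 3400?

21

The n-th octagonal number is n(3n−2).
Smallest index with value ≥ 518: n = 14 (giving 560).
Largest index with value ≤ 3400: n = 34 (giving 3400).
Indices 14 through 34: 21 terms.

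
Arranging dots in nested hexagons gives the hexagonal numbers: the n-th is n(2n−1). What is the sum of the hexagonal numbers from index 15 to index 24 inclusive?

7575

Σ i(2i−1) = 2Σi² − Σi over i = 15..24.
Σi = 300 − 105 = 195 and Σi² = 4900 − 1015 = 3885.
2·3885 − 1·195 = 7575.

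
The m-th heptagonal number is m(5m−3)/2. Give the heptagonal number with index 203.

102718

The 203rd heptagonal number is n(5n−3)/2 with n = 203.
203·(5·203 − 3)/2 = 203·1012/2 = 203·506 = 102718.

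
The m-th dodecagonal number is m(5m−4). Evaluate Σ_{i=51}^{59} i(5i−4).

Σ i(5i−4) = 5Σi² − 4Σi over i = 51..59.
Σi = 1770 − 1275 = 495 and Σi² = 70210 − 42925 = 27285.
5·27285 − 4·495 = 134445.

134445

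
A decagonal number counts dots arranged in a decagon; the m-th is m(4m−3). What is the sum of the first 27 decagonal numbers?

26586

Σ i(4i−3) = 4Σi² − 3Σi over i = 1..27.
Σi = 378 and Σi² = 6930.
4·6930 − 3·378 = 26586.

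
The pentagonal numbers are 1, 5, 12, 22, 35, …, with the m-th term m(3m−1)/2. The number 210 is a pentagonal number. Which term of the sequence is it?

Set n(3n−1)/2 = 210, giving 3n² − n − 420 = 0.
The discriminant is 1 + 24·210 = 5041, and √5041 = 71.
So n = (1 + 71) / 6 = 72/6 = 12.
Check: 12·(3·12 − 1)/2 = 210. ✓

12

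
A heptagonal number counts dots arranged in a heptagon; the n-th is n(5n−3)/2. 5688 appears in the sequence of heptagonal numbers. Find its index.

Set n(5n−3)/2 = 5688, giving 5n² − 3n − 11376 = 0.
The discriminant is 9 + 40·5688 = 227529, and √227529 = 477.
So n = (3 + 477) / 10 = 480/10 = 48.

48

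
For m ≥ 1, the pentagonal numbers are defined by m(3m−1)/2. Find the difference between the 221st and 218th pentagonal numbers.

221·(3·221 − 1)/2 = 73151 and 218·(3·218 − 1)/2 = 71177.
Difference: 73151 − 71177 = 1974.

1974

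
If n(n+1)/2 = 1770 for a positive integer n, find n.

Set n(n+1)/2 = 1770, giving n² + n − 3540 = 0.
So n = (-1 + 119) / 2 = 118/2 = 59.
Check: 59·60/2 = 1770. ✓

59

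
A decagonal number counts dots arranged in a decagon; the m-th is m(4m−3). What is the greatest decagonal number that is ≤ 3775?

Solve n(4n−3) ≤ 3775 for integer n.
n = 31 gives 3751 ≤ 3775, while n = 32 gives 4000 > 3775; so the answer is 3751.

3751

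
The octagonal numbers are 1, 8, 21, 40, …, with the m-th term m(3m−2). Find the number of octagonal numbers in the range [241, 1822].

The n-th octagonal number is n(3n−2).
Smallest index with value ≥ 241: n = 10 (giving 280).
Largest index with value ≤ 1822: n = 24 (giving 1680).
Indices 10 through 24: 15 terms.

15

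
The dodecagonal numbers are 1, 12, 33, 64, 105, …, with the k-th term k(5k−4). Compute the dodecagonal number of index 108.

The 108th dodecagonal number is n(5n−4) with n = 108.
108·(5·108 − 4) = 108·536 = 57888.

57888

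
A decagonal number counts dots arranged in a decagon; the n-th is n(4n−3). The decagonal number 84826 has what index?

Set n(4n−3) = 84826, giving 4n² − 3n − 84826 = 0.
The discriminant is 9 + 16·84826 = 1357225, and √1357225 = 1165.
So n = (3 + 1165) / 8 = 1168/8 = 146.
Check: 146·(4·146 − 3) = 84826. ✓

146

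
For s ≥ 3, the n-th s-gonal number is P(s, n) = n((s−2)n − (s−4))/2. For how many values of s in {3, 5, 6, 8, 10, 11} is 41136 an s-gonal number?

1

s = 3: P(3, 286) = 41041 and P(3, 287) = 41328; 41136 is not s-gonal.
s = 5: P(5, 165) = 40755 and P(5, 166) = 41251; 41136 is not s-gonal.
s = 6: P(6, 143) = 40755 and P(6, 144) = 41328; 41136 is not s-gonal.
s = 8: P(8, 117) = 40833 and P(8, 118) = 41536; 41136 is not s-gonal.
s = 10: P(10, 101) = 40501 and P(10, 102) = 41310; 41136 is not s-gonal.
s = 11: P(11, 96) = 41136. ✓
Hits: s ∈ {11} → 1.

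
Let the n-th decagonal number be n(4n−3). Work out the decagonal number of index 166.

166·(4·166 − 3) = 166·661 = 109726.

109726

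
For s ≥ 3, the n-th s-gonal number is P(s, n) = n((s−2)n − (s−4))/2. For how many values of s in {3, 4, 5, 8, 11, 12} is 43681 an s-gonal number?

2

s = 3: P(3, 295) = 43660 and P(3, 296) = 43956; 43681 is not s-gonal.
s = 4: P(4, 209) = 43681. ✓
s = 5: P(5, 170) = 43265 and P(5, 171) = 43776; 43681 is not s-gonal.
s = 8: P(8, 121) = 43681. ✓
s = 11: P(11, 98) = 42875 and P(11, 99) = 43758; 43681 is not s-gonal.
s = 12: P(12, 93) = 42873 and P(12, 94) = 43804; 43681 is not s-gonal.
Hits: s ∈ {4, 8} → 2.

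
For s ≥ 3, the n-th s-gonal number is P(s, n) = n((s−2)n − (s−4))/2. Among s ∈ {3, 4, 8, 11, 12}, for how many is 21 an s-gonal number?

2

s = 3: P(3, 6) = 21. ✓
s = 4: P(4, 4) = 16 and P(4, 5) = 25; 21 is not s-gonal.
s = 8: P(8, 3) = 21. ✓
s = 11: P(11, 2) = 11 and P(11, 3) = 30; 21 is not s-gonal.
s = 12: P(12, 2) = 12 and P(12, 3) = 33; 21 is not s-gonal.
Hits: s ∈ {3, 8} → 2.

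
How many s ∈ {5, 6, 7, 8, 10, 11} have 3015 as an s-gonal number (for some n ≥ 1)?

s = 5: P(5, 45) = 3015. ✓
s = 6: P(6, 39) = 3003 and P(6, 40) = 3160; 3015 is not s-gonal.
s = 7: P(7, 35) = 3010 and P(7, 36) = 3186; 3015 is not s-gonal.
s = 8: P(8, 32) = 3008 and P(8, 33) = 3201; 3015 is not s-gonal.
s = 10: P(10, 27) = 2835 and P(10, 28) = 3052; 3015 is not s-gonal.
s = 11: P(11, 26) = 2951 and P(11, 27) = 3186; 3015 is not s-gonal.
Hits: s ∈ {5} → 1.

1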